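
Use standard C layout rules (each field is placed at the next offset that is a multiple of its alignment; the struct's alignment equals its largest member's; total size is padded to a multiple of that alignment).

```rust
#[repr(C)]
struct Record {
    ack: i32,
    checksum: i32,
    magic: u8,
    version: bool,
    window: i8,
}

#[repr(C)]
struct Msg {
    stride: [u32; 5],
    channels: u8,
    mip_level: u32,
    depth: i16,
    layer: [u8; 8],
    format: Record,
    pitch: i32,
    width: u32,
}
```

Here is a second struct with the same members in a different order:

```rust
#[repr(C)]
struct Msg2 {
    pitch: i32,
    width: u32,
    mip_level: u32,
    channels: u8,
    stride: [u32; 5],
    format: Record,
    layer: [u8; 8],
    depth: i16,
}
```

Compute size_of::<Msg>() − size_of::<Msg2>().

0

Record: 0..4  ack  (4B, 4-aligned); 4..8  checksum  (4B, 4-aligned); 8..9  magic  (1B, 1-aligned); 9..10  version  (1B, 1-aligned); 10..11  window  (1B, 1-aligned); 11..12  -- tail padding (1B); sizeof = 12, alignof = 4
0..20  stride  (20B, 4-aligned)
20..21  channels  (1B, 1-aligned)
21..24  -- padding (3B)
24..28  mip_level  (4B, 4-aligned)
28..30  depth  (2B, 2-aligned)
30..38  layer  (8B, 1-aligned)
38..40  -- padding (2B)
40..52  format  (12B, 4-aligned)
52..56  pitch  (4B, 4-aligned)
56..60  width  (4B, 4-aligned)
sizeof = 60, alignof = 4
— Msg2 —
0..4  pitch  (4B, 4-aligned)
4..8  width  (4B, 4-aligned)
8..12  mip_level  (4B, 4-aligned)
12..13  channels  (1B, 1-aligned)
13..16  -- padding (3B)
16..36  stride  (20B, 4-aligned)
36..48  format  (12B, 4-aligned)
48..56  layer  (8B, 1-aligned)
56..58  depth  (2B, 2-aligned)
58..60  -- tail padding (2B)
sizeof = 60, alignof = 4
60 − 60 = 0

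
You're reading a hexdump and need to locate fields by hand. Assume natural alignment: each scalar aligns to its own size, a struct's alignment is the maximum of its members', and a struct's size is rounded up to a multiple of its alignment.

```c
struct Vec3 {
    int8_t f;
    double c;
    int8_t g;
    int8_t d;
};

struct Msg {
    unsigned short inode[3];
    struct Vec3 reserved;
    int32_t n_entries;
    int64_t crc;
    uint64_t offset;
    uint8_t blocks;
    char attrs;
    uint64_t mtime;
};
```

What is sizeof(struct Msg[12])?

Vec3: f at 0 (size 1, align 1) → ends 1; pad 7 to align 8 for c; c at 8 (size 8, align 8) → ends 16; g at 16 (size 1, align 1) → ends 17; d at 17 (size 1, align 1) → ends 18; tail pad 6 to reach multiple of 8; total 24 bytes, alignment 8
inode at 0 (size 6, align 2) → ends 6
pad 2 to align 8 for reserved
reserved at 8 (size 24, align 8) → ends 32
n_entries at 32 (size 4, align 4) → ends 36
pad 4 to align 8 for crc
crc at 40 (size 8, align 8) → ends 48
offset at 48 (size 8, align 8) → ends 56
blocks at 56 (size 1, align 1) → ends 57
attrs at 57 (size 1, align 1) → ends 58
pad 6 to align 8 for mtime
mtime at 64 (size 8, align 8) → ends 72
total 72 bytes, alignment 8
array of 12: 12 × 72 = 864

864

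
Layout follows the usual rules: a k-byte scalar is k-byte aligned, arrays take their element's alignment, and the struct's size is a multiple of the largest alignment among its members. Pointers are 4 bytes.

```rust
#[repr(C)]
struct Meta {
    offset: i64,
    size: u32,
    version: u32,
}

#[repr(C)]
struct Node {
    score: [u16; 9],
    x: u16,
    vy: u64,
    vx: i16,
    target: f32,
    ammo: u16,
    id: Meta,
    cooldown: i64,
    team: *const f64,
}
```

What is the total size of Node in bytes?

Meta: @0: offset [8B, align 8] → 8; @8: size [4B, align 4] → 12; @12: version [4B, align 4] → 16; size 16, align 8
@0: score [18B, align 2] → 18
@18: x [2B, align 2] → 20
+4 pad (align 8)
@24: vy [8B, align 8] → 32
@32: vx [2B, align 2] → 34
+2 pad (align 4)
@36: target [4B, align 4] → 40
@40: ammo [2B, align 2] → 42
+6 pad (align 8)
@48: id [16B, align 8] → 64
@64: cooldown [8B, align 8] → 72
@72: team [4B, align 4] → 76
+4 tail pad (align 8)
size 80, align 8

80 bytes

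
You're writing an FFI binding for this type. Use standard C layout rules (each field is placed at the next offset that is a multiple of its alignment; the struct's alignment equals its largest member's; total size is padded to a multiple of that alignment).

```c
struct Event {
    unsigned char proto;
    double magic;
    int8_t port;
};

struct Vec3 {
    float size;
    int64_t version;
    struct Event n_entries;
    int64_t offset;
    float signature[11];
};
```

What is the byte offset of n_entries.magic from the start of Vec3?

Event: @0: proto [1B, align 1] → 1; +7 pad (align 8); @8: magic [8B, align 8] → 16; @16: port [1B, align 1] → 17; +7 tail pad (align 8); size 24, align 8
@0: size [4B, align 4] → 4
+4 pad (align 8)
@8: version [8B, align 8] → 16
@16: n_entries [24B, align 8] → 40
within Event: magic at 8
16 + 8 = 24

24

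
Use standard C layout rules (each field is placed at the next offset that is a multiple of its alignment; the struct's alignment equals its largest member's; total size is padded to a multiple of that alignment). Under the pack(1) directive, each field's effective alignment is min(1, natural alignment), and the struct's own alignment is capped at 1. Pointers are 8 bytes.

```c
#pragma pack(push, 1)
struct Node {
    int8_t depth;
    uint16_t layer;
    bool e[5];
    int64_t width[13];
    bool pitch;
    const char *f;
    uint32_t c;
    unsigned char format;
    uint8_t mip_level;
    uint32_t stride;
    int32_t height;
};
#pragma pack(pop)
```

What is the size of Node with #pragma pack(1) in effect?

@0: depth [1B, align 1] → 1
@1: layer [2B, align 1] → 3
@3: e [5B, align 1] → 8
@8: width [104B, align 1] → 112
@112: pitch [1B, align 1] → 113
@113: f [8B, align 1] → 121
@121: c [4B, align 1] → 125
@125: format [1B, align 1] → 126
@126: mip_level [1B, align 1] → 127
@127: stride [4B, align 1] → 131
@131: height [4B, align 1] → 135
size 135, align 1

135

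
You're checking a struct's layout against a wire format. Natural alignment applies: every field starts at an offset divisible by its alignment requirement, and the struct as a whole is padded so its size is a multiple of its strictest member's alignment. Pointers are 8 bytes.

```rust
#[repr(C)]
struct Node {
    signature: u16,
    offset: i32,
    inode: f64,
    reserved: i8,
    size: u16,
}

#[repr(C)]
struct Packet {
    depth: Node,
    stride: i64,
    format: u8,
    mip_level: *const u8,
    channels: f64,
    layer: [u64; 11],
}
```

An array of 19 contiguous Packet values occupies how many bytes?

Node: signature at 0 (size 2, align 2) → ends 2; pad 2 to align 4 for offset; offset at 4 (size 4, align 4) → ends 8; inode at 8 (size 8, align 8) → ends 16; reserved at 16 (size 1, align 1) → ends 17; pad 1 to align 2 for size; size at 18 (size 2, align 2) → ends 20; tail pad 4 to reach multiple of 8; total 24 bytes, alignment 8
depth at 0 (size 24, align 8) → ends 24
stride at 24 (size 8, align 8) → ends 32
format at 32 (size 1, align 1) → ends 33
pad 7 to align 8 for mip_level
mip_level at 40 (size 8, align 8) → ends 48
channels at 48 (size 8, align 8) → ends 56
layer at 56 (size 88, align 8) → ends 144
total 144 bytes, alignment 8
array of 19: 19 × 144 = 2736

2736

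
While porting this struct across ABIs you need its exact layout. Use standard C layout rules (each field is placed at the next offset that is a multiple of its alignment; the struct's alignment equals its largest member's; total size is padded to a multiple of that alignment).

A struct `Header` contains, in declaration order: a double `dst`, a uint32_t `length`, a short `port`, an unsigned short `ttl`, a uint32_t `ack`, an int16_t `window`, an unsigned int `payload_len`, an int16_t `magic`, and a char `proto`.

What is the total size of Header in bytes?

32

0..8  dst  (8B, 8-aligned)
8..12  length  (4B, 4-aligned)
12..14  port  (2B, 2-aligned)
14..16  ttl  (2B, 2-aligned)
16..20  ack  (4B, 4-aligned)
20..22  window  (2B, 2-aligned)
22..24  -- padding (2B)
24..28  payload_len  (4B, 4-aligned)
28..30  magic  (2B, 2-aligned)
30..31  proto  (1B, 1-aligned)
31..32  -- tail padding (1B)
sizeof = 32, alignof = 8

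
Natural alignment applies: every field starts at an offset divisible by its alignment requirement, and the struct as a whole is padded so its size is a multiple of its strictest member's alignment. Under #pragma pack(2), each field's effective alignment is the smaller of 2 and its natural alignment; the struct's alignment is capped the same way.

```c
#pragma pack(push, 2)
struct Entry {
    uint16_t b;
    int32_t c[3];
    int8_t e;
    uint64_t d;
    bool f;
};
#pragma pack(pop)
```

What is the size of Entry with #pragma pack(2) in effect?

0..2  b  (2B, 2-aligned)
2..14  c  (12B, 2-aligned)
14..15  e  (1B, 1-aligned)
15..16  -- padding (1B)
16..24  d  (8B, 2-aligned)
24..25  f  (1B, 1-aligned)
25..26  -- tail padding (1B)
sizeof = 26, alignof = 2

26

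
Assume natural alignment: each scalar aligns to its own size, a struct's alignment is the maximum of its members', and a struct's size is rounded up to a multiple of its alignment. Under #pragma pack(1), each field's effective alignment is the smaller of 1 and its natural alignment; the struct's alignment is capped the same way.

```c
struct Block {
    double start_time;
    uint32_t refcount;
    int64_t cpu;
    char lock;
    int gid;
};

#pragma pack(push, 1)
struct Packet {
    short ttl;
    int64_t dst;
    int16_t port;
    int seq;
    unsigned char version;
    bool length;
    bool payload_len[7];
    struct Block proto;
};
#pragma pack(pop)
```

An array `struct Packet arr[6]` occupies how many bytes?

342

Block: @0: start_time [8B, align 8] → 8; @8: refcount [4B, align 4] → 12; +4 pad (align 8); @16: cpu [8B, align 8] → 24; @24: lock [1B, align 1] → 25; +3 pad (align 4); @28: gid [4B, align 4] → 32; size 32, align 8
@0: ttl [2B, align 1] → 2
@2: dst [8B, align 1] → 10
@10: port [2B, align 1] → 12
@12: seq [4B, align 1] → 16
@16: version [1B, align 1] → 17
@17: length [1B, align 1] → 18
@18: payload_len [7B, align 1] → 25
@25: proto [32B, align 1] → 57
size 57, align 1
array of 6: 6 × 57 = 342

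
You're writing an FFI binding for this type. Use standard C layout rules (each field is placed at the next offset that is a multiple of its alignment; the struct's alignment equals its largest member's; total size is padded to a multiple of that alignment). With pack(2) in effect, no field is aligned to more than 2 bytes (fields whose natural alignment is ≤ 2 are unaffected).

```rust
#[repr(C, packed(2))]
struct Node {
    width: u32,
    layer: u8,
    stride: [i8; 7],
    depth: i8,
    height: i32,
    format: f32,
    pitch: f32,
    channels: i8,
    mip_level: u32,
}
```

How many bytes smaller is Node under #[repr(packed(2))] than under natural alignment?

4

natural layout:
  @0: width [4B, align 4] → 4
  @4: layer [1B, align 1] → 5
  @5: stride [7B, align 1] → 12
  @12: depth [1B, align 1] → 13
  +3 pad (align 4)
  @16: height [4B, align 4] → 20
  @20: format [4B, align 4] → 24
  @24: pitch [4B, align 4] → 28
  @28: channels [1B, align 1] → 29
  +3 pad (align 4)
  @32: mip_level [4B, align 4] → 36
  size 36, align 4
packed(2) layout:
  @0: width [4B, align 2] → 4
  @4: layer [1B, align 1] → 5
  @5: stride [7B, align 1] → 12
  @12: depth [1B, align 1] → 13
  +1 pad (align 2)
  @14: height [4B, align 2] → 18
  @18: format [4B, align 2] → 22
  @22: pitch [4B, align 2] → 26
  @26: channels [1B, align 1] → 27
  +1 pad (align 2)
  @28: mip_level [4B, align 2] → 32
  size 32, align 2
36 − 32 = 4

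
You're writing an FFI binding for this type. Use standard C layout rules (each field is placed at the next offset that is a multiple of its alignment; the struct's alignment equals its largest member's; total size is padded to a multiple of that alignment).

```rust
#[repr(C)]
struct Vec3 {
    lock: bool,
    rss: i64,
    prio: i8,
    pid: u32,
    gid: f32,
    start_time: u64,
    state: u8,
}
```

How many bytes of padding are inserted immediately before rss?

0..1  lock  (1B, 1-aligned)
1..8  -- padding (7B)
8..16  rss  (8B, 8-aligned)

7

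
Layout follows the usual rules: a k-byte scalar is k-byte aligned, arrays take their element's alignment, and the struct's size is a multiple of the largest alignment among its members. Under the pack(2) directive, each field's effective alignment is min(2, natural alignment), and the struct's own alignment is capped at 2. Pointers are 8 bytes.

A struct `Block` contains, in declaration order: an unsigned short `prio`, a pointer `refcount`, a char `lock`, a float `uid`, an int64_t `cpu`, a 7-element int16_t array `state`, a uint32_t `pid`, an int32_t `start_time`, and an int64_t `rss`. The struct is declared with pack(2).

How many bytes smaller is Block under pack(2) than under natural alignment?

natural layout:
  0..2  prio  (2B, 2-aligned)
  2..8  -- padding (6B)
  8..16  refcount  (8B, 8-aligned)
  16..17  lock  (1B, 1-aligned)
  17..20  -- padding (3B)
  20..24  uid  (4B, 4-aligned)
  24..32  cpu  (8B, 8-aligned)
  32..46  state  (14B, 2-aligned)
  46..48  -- padding (2B)
  48..52  pid  (4B, 4-aligned)
  52..56  start_time  (4B, 4-aligned)
  56..64  rss  (8B, 8-aligned)
  sizeof = 64, alignof = 8
packed(2) layout:
  0..2  prio  (2B, 2-aligned)
  2..10  refcount  (8B, 2-aligned)
  10..11  lock  (1B, 1-aligned)
  11..12  -- padding (1B)
  12..16  uid  (4B, 2-aligned)
  16..24  cpu  (8B, 2-aligned)
  24..38  state  (14B, 2-aligned)
  38..42  pid  (4B, 2-aligned)
  42..46  start_time  (4B, 2-aligned)
  46..54  rss  (8B, 2-aligned)
  sizeof = 54, alignof = 2
64 − 54 = 10

10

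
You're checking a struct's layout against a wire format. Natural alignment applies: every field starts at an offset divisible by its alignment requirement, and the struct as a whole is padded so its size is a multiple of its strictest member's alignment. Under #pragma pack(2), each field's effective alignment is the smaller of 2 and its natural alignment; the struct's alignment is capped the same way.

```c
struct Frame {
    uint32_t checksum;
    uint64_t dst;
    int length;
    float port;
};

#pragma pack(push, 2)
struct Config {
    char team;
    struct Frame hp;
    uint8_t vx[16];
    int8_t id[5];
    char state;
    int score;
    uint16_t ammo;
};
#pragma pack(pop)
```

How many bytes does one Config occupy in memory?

54

Frame: 0..4  checksum  (4B, 4-aligned); 4..8  -- padding (4B); 8..16  dst  (8B, 8-aligned); 16..20  length  (4B, 4-aligned); 20..24  port  (4B, 4-aligned); sizeof = 24, alignof = 8
0..1  team  (1B, 1-aligned)
1..2  -- padding (1B)
2..26  hp  (24B, 2-aligned)
26..42  vx  (16B, 1-aligned)
42..47  id  (5B, 1-aligned)
47..48  state  (1B, 1-aligned)
48..52  score  (4B, 2-aligned)
52..54  ammo  (2B, 2-aligned)
sizeof = 54, alignof = 2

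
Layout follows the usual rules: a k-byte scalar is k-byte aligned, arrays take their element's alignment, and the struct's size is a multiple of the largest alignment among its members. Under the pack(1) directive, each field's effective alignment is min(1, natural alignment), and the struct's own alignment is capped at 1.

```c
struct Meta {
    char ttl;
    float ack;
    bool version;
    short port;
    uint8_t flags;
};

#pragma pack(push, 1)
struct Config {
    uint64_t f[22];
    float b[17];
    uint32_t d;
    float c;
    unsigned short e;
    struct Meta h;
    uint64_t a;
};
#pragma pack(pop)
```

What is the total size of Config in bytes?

278

Meta: 0..1  ttl  (1B, 1-aligned); 1..4  -- padding (3B); 4..8  ack  (4B, 4-aligned); 8..9  version  (1B, 1-aligned); 9..10  -- padding (1B); 10..12  port  (2B, 2-aligned); 12..13  flags  (1B, 1-aligned); 13..16  -- tail padding (3B); sizeof = 16, alignof = 4
0..176  f  (176B, 1-aligned)
176..244  b  (68B, 1-aligned)
244..248  d  (4B, 1-aligned)
248..252  c  (4B, 1-aligned)
252..254  e  (2B, 1-aligned)
254..270  h  (16B, 1-aligned)
270..278  a  (8B, 1-aligned)
sizeof = 278, alignof = 1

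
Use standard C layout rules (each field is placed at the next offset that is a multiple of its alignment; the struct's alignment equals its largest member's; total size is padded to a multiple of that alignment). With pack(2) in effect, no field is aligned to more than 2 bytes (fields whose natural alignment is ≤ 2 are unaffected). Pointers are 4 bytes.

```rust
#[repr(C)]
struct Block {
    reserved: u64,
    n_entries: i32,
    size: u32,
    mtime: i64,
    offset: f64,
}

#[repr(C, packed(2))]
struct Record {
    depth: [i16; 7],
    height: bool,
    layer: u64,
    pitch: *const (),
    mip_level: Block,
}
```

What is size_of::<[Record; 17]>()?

1020

Block: reserved at 0 (size 8, align 8) → ends 8; n_entries at 8 (size 4, align 4) → ends 12; size at 12 (size 4, align 4) → ends 16; mtime at 16 (size 8, align 8) → ends 24; offset at 24 (size 8, align 8) → ends 32; total 32 bytes, alignment 8
depth at 0 (size 14, align 2) → ends 14
height at 14 (size 1, align 1) → ends 15
pad 1 to align 2 for layer
layer at 16 (size 8, align 2) → ends 24
pitch at 24 (size 4, align 2) → ends 28
mip_level at 28 (size 32, align 2) → ends 60
total 60 bytes, alignment 2
array of 17: 17 × 60 = 1020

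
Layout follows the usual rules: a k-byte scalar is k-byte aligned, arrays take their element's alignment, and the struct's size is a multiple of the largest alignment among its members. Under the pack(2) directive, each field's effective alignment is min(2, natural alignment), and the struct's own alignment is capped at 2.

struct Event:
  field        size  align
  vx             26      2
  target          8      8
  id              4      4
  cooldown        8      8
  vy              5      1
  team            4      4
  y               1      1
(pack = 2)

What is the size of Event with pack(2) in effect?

58

vx at 0 (size 26, align 2) → ends 26
target at 26 (size 8, align 2) → ends 34
id at 34 (size 4, align 2) → ends 38
cooldown at 38 (size 8, align 2) → ends 46
vy at 46 (size 5, align 1) → ends 51
pad 1 to align 2 for team
team at 52 (size 4, align 2) → ends 56
y at 56 (size 1, align 1) → ends 57
tail pad 1 to reach multiple of 2
total 58 bytes, alignment 2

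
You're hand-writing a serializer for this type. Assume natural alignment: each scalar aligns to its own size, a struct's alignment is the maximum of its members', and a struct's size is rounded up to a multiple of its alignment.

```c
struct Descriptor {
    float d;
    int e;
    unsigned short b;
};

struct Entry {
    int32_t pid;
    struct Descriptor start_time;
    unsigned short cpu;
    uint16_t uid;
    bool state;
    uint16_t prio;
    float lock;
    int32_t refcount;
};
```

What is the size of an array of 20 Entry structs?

Descriptor: 0..4  d  (4B, 4-aligned); 4..8  e  (4B, 4-aligned); 8..10  b  (2B, 2-aligned); 10..12  -- tail padding (2B); sizeof = 12, alignof = 4
0..4  pid  (4B, 4-aligned)
4..16  start_time  (12B, 4-aligned)
16..18  cpu  (2B, 2-aligned)
18..20  uid  (2B, 2-aligned)
20..21  state  (1B, 1-aligned)
21..22  -- padding (1B)
22..24  prio  (2B, 2-aligned)
24..28  lock  (4B, 4-aligned)
28..32  refcount  (4B, 4-aligned)
sizeof = 32, alignof = 4
array of 20: 20 × 32 = 640

640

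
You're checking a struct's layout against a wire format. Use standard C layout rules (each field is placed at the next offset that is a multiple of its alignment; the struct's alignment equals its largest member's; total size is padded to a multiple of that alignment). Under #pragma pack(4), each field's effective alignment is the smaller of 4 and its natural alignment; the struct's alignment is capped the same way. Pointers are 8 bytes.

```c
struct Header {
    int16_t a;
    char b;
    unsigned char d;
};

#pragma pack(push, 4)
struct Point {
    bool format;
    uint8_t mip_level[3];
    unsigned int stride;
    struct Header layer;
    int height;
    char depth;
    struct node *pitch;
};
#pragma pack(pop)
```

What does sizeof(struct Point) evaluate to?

28

Header: a at 0 (size 2, align 2) → ends 2; b at 2 (size 1, align 1) → ends 3; d at 3 (size 1, align 1) → ends 4; total 4 bytes, alignment 2
format at 0 (size 1, align 1) → ends 1
mip_level at 1 (size 3, align 1) → ends 4
stride at 4 (size 4, align 4) → ends 8
layer at 8 (size 4, align 2) → ends 12
height at 12 (size 4, align 4) → ends 16
depth at 16 (size 1, align 1) → ends 17
pad 3 to align 4 for pitch
pitch at 20 (size 8, align 4) → ends 28
total 28 bytes, alignment 4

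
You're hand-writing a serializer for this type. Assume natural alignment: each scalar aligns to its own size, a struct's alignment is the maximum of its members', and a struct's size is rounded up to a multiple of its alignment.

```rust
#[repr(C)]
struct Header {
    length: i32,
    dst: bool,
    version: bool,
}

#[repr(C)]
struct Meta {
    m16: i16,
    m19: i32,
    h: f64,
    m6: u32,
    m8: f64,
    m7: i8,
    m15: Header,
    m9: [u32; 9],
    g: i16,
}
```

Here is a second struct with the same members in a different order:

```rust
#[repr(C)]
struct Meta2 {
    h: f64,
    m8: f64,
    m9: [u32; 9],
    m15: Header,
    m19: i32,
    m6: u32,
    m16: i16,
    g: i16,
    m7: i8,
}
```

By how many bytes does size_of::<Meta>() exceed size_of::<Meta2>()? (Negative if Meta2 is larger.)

Header: length at 0 (size 4, align 4) → ends 4; dst at 4 (size 1, align 1) → ends 5; version at 5 (size 1, align 1) → ends 6; tail pad 2 to reach multiple of 4; total 8 bytes, alignment 4
m16 at 0 (size 2, align 2) → ends 2
pad 2 to align 4 for m19
m19 at 4 (size 4, align 4) → ends 8
h at 8 (size 8, align 8) → ends 16
m6 at 16 (size 4, align 4) → ends 20
pad 4 to align 8 for m8
m8 at 24 (size 8, align 8) → ends 32
m7 at 32 (size 1, align 1) → ends 33
pad 3 to align 4 for m15
m15 at 36 (size 8, align 4) → ends 44
m9 at 44 (size 36, align 4) → ends 80
g at 80 (size 2, align 2) → ends 82
tail pad 6 to reach multiple of 8
total 88 bytes, alignment 8
— Meta2 —
h at 0 (size 8, align 8) → ends 8
m8 at 8 (size 8, align 8) → ends 16
m9 at 16 (size 36, align 4) → ends 52
m15 at 52 (size 8, align 4) → ends 60
m19 at 60 (size 4, align 4) → ends 64
m6 at 64 (size 4, align 4) → ends 68
m16 at 68 (size 2, align 2) → ends 70
g at 70 (size 2, align 2) → ends 72
m7 at 72 (size 1, align 1) → ends 73
tail pad 7 to reach multiple of 8
total 80 bytes, alignment 8
88 − 80 = 8

8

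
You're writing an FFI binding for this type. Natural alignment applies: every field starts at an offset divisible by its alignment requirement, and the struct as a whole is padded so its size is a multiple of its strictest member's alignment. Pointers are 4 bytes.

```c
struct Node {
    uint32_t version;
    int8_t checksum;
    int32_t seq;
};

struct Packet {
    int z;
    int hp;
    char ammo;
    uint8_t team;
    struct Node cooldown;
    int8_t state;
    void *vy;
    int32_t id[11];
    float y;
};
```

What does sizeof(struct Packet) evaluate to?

80 bytes

Node: @0: version [4B, align 4] → 4; @4: checksum [1B, align 1] → 5; +3 pad (align 4); @8: seq [4B, align 4] → 12; size 12, align 4
@0: z [4B, align 4] → 4
@4: hp [4B, align 4] → 8
@8: ammo [1B, align 1] → 9
@9: team [1B, align 1] → 10
+2 pad (align 4)
@12: cooldown [12B, align 4] → 24
@24: state [1B, align 1] → 25
+3 pad (align 4)
@28: vy [4B, align 4] → 32
@32: id [44B, align 4] → 76
@76: y [4B, align 4] → 80
size 80, align 4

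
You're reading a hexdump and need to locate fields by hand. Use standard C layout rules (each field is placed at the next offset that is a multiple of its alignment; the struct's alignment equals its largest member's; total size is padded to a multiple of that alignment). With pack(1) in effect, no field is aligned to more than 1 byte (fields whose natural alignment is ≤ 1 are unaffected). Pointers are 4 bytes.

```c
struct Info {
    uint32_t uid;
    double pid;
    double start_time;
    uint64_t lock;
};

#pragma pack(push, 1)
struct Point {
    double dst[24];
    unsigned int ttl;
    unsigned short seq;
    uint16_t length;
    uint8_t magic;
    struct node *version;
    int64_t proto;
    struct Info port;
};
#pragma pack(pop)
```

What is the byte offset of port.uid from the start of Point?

213

Info: @0: uid [4B, align 4] → 4; +4 pad (align 8); @8: pid [8B, align 8] → 16; @16: start_time [8B, align 8] → 24; @24: lock [8B, align 8] → 32; size 32, align 8
@0: dst [192B, align 1] → 192
@192: ttl [4B, align 1] → 196
@196: seq [2B, align 1] → 198
@198: length [2B, align 1] → 200
@200: magic [1B, align 1] → 201
@201: version [4B, align 1] → 205
@205: proto [8B, align 1] → 213
@213: port [32B, align 1] → 245
within Info: uid at 0
213 + 0 = 213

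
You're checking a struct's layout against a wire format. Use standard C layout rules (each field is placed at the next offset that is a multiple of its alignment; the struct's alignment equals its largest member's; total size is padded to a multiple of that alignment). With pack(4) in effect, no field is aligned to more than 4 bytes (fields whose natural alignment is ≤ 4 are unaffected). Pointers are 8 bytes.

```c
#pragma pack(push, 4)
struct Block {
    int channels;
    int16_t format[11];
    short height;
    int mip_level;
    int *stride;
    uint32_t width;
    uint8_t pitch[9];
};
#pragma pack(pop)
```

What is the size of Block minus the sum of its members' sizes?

@0: channels [4B, align 4] → 4
@4: format [22B, align 2] → 26
@26: height [2B, align 2] → 28
@28: mip_level [4B, align 4] → 32
@32: stride [8B, align 4] → 40
@40: width [4B, align 4] → 44
@44: pitch [9B, align 1] → 53
+3 tail pad (align 4)
size 56, align 4
data bytes 53, size 56 → padding 3

3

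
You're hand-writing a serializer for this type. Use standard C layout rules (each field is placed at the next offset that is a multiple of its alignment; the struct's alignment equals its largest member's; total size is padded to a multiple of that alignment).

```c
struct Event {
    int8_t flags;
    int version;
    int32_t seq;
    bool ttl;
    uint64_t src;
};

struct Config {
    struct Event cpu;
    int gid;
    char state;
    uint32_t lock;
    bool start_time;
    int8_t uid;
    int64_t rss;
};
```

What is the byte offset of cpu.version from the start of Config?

Event: flags at 0 (size 1, align 1) → ends 1; pad 3 to align 4 for version; version at 4 (size 4, align 4) → ends 8; seq at 8 (size 4, align 4) → ends 12; ttl at 12 (size 1, align 1) → ends 13; pad 3 to align 8 for src; src at 16 (size 8, align 8) → ends 24; total 24 bytes, alignment 8
cpu at 0 (size 24, align 8) → ends 24
within Event: version at 4
0 + 4 = 4

4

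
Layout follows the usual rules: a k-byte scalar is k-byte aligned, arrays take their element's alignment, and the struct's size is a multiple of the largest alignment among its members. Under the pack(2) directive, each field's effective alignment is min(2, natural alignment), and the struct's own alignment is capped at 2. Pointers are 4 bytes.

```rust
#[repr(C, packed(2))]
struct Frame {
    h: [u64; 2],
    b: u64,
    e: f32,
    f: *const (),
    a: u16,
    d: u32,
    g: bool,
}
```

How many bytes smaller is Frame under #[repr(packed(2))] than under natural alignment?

8

natural layout:
  h at 0 (size 16, align 8) → ends 16
  b at 16 (size 8, align 8) → ends 24
  e at 24 (size 4, align 4) → ends 28
  f at 28 (size 4, align 4) → ends 32
  a at 32 (size 2, align 2) → ends 34
  pad 2 to align 4 for d
  d at 36 (size 4, align 4) → ends 40
  g at 40 (size 1, align 1) → ends 41
  tail pad 7 to reach multiple of 8
  total 48 bytes, alignment 8
packed(2) layout:
  h at 0 (size 16, align 2) → ends 16
  b at 16 (size 8, align 2) → ends 24
  e at 24 (size 4, align 2) → ends 28
  f at 28 (size 4, align 2) → ends 32
  a at 32 (size 2, align 2) → ends 34
  d at 34 (size 4, align 2) → ends 38
  g at 38 (size 1, align 1) → ends 39
  tail pad 1 to reach multiple of 2
  total 40 bytes, alignment 2
48 − 40 = 8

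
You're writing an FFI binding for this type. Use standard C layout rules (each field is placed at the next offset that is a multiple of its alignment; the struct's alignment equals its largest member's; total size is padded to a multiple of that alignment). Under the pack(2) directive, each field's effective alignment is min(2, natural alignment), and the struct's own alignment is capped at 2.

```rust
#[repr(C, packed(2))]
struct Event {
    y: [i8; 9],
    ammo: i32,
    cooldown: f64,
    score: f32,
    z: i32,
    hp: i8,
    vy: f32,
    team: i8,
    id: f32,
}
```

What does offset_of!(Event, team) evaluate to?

36

y at 0 (size 9, align 1) → ends 9
pad 1 to align 2 for ammo
ammo at 10 (size 4, align 2) → ends 14
cooldown at 14 (size 8, align 2) → ends 22
score at 22 (size 4, align 2) → ends 26
z at 26 (size 4, align 2) → ends 30
hp at 30 (size 1, align 1) → ends 31
pad 1 to align 2 for vy
vy at 32 (size 4, align 2) → ends 36
team at 36 (size 1, align 1) → ends 37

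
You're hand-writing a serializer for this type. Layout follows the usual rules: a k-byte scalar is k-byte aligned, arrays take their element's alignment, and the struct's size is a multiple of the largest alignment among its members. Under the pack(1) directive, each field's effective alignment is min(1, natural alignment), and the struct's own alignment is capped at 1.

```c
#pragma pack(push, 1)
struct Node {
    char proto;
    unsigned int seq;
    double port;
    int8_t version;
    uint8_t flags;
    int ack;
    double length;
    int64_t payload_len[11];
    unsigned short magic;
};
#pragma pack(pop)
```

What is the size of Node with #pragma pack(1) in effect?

@0: proto [1B, align 1] → 1
@1: seq [4B, align 1] → 5
@5: port [8B, align 1] → 13
@13: version [1B, align 1] → 14
@14: flags [1B, align 1] → 15
@15: ack [4B, align 1] → 19
@19: length [8B, align 1] → 27
@27: payload_len [88B, align 1] → 115
@115: magic [2B, align 1] → 117
size 117, align 1

117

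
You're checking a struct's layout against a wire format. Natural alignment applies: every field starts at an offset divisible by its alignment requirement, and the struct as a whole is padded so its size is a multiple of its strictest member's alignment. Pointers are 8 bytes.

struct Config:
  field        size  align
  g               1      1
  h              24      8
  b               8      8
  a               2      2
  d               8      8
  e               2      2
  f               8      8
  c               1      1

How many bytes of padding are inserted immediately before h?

0..1  g  (1B, 1-aligned)
1..8  -- padding (7B)
8..32  h  (24B, 8-aligned)

7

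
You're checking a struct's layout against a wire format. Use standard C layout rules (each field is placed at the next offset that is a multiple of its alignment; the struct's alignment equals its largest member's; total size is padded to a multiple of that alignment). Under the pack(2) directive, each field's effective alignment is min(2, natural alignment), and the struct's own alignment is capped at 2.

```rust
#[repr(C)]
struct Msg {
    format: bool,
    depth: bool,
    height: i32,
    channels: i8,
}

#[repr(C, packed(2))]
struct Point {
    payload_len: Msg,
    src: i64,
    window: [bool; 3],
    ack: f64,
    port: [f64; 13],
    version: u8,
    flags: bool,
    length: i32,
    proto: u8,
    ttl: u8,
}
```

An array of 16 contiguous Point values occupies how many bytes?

2304

Msg: 0..1  format  (1B, 1-aligned); 1..2  depth  (1B, 1-aligned); 2..4  -- padding (2B); 4..8  height  (4B, 4-aligned); 8..9  channels  (1B, 1-aligned); 9..12  -- tail padding (3B); sizeof = 12, alignof = 4
0..12  payload_len  (12B, 2-aligned)
12..20  src  (8B, 2-aligned)
20..23  window  (3B, 1-aligned)
23..24  -- padding (1B)
24..32  ack  (8B, 2-aligned)
32..136  port  (104B, 2-aligned)
136..137  version  (1B, 1-aligned)
137..138  flags  (1B, 1-aligned)
138..142  length  (4B, 2-aligned)
142..143  proto  (1B, 1-aligned)
143..144  ttl  (1B, 1-aligned)
sizeof = 144, alignof = 2
array of 16: 16 × 144 = 2304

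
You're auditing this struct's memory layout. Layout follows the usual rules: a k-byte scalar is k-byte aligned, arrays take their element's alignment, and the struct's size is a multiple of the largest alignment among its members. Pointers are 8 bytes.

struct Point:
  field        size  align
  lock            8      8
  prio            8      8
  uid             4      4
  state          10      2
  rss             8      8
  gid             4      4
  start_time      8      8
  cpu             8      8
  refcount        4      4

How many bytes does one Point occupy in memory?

72 bytes

@0: lock [8B, align 8] → 8
@8: prio [8B, align 8] → 16
@16: uid [4B, align 4] → 20
@20: state [10B, align 2] → 30
+2 pad (align 8)
@32: rss [8B, align 8] → 40
@40: gid [4B, align 4] → 44
+4 pad (align 8)
@48: start_time [8B, align 8] → 56
@56: cpu [8B, align 8] → 64
@64: refcount [4B, align 4] → 68
+4 tail pad (align 8)
size 72, align 8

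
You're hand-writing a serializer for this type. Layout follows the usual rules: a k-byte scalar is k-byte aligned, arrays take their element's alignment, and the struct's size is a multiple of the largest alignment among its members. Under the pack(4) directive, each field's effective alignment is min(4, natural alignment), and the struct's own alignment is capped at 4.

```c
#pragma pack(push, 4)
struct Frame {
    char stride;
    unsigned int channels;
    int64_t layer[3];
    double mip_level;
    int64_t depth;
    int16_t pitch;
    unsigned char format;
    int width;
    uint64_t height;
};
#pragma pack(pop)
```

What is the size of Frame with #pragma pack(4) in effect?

@0: stride [1B, align 1] → 1
+3 pad (align 4)
@4: channels [4B, align 4] → 8
@8: layer [24B, align 4] → 32
@32: mip_level [8B, align 4] → 40
@40: depth [8B, align 4] → 48
@48: pitch [2B, align 2] → 50
@50: format [1B, align 1] → 51
+1 pad (align 4)
@52: width [4B, align 4] → 56
@56: height [8B, align 4] → 64
size 64, align 4

64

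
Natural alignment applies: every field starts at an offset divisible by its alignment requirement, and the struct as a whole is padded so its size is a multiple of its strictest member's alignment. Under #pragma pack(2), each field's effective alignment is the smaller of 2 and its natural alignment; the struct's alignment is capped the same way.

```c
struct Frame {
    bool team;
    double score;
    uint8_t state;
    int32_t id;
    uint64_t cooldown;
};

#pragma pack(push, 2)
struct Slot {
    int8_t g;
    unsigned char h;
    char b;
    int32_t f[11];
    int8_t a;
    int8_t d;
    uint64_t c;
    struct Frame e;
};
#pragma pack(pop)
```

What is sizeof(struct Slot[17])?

Frame: 0..1  team  (1B, 1-aligned); 1..8  -- padding (7B); 8..16  score  (8B, 8-aligned); 16..17  state  (1B, 1-aligned); 17..20  -- padding (3B); 20..24  id  (4B, 4-aligned); 24..32  cooldown  (8B, 8-aligned); sizeof = 32, alignof = 8
0..1  g  (1B, 1-aligned)
1..2  h  (1B, 1-aligned)
2..3  b  (1B, 1-aligned)
3..4  -- padding (1B)
4..48  f  (44B, 2-aligned)
48..49  a  (1B, 1-aligned)
49..50  d  (1B, 1-aligned)
50..58  c  (8B, 2-aligned)
58..90  e  (32B, 2-aligned)
sizeof = 90, alignof = 2
array of 17: 17 × 90 = 1530

1530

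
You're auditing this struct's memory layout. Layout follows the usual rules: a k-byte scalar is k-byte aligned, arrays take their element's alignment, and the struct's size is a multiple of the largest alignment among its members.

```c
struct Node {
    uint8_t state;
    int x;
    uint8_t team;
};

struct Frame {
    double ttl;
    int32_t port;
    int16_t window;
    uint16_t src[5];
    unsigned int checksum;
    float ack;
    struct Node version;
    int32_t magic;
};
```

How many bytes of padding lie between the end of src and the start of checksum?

0

Node: 0..1  state  (1B, 1-aligned); 1..4  -- padding (3B); 4..8  x  (4B, 4-aligned); 8..9  team  (1B, 1-aligned); 9..12  -- tail padding (3B); sizeof = 12, alignof = 4
0..8  ttl  (8B, 8-aligned)
8..12  port  (4B, 4-aligned)
12..14  window  (2B, 2-aligned)
14..24  src  (10B, 2-aligned)
24..28  checksum  (4B, 4-aligned)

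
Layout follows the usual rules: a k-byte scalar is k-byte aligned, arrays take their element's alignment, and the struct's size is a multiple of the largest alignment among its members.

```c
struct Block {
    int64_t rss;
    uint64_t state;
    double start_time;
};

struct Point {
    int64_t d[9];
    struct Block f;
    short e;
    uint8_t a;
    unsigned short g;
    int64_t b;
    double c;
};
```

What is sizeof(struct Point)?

Block: 0..8  rss  (8B, 8-aligned); 8..16  state  (8B, 8-aligned); 16..24  start_time  (8B, 8-aligned); sizeof = 24, alignof = 8
0..72  d  (72B, 8-aligned)
72..96  f  (24B, 8-aligned)
96..98  e  (2B, 2-aligned)
98..99  a  (1B, 1-aligned)
99..100  -- padding (1B)
100..102  g  (2B, 2-aligned)
102..104  -- padding (2B)
104..112  b  (8B, 8-aligned)
112..120  c  (8B, 8-aligned)
sizeof = 120, alignof = 8

120 bytes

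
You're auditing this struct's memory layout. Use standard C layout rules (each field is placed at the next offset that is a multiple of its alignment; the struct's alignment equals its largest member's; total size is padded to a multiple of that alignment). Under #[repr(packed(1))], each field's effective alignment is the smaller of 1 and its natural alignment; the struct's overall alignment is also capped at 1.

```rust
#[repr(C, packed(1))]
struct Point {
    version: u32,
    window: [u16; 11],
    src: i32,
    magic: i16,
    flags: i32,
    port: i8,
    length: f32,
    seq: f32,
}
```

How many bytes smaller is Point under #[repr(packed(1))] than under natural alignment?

natural layout:
  @0: version [4B, align 4] → 4
  @4: window [22B, align 2] → 26
  +2 pad (align 4)
  @28: src [4B, align 4] → 32
  @32: magic [2B, align 2] → 34
  +2 pad (align 4)
  @36: flags [4B, align 4] → 40
  @40: port [1B, align 1] → 41
  +3 pad (align 4)
  @44: length [4B, align 4] → 48
  @48: seq [4B, align 4] → 52
  size 52, align 4
packed(1) layout:
  @0: version [4B, align 1] → 4
  @4: window [22B, align 1] → 26
  @26: src [4B, align 1] → 30
  @30: magic [2B, align 1] → 32
  @32: flags [4B, align 1] → 36
  @36: port [1B, align 1] → 37
  @37: length [4B, align 1] → 41
  @41: seq [4B, align 1] → 45
  size 45, align 1
52 − 45 = 7

7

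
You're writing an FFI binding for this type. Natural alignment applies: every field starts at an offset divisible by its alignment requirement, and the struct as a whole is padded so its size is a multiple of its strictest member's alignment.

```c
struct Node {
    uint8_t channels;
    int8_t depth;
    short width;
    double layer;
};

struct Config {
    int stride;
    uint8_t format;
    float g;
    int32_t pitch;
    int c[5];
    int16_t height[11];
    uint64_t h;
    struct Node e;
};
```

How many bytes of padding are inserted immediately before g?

Node: @0: channels [1B, align 1] → 1; @1: depth [1B, align 1] → 2; @2: width [2B, align 2] → 4; +4 pad (align 8); @8: layer [8B, align 8] → 16; size 16, align 8
@0: stride [4B, align 4] → 4
@4: format [1B, align 1] → 5
+3 pad (align 4)
@8: g [4B, align 4] → 12

3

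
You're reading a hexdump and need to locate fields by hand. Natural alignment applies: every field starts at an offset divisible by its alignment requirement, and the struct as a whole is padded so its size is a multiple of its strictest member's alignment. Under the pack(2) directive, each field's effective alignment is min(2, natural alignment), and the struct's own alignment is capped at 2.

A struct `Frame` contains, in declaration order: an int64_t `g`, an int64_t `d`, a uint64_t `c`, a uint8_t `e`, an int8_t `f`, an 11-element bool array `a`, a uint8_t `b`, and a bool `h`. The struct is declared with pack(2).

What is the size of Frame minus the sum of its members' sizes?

1

@0: g [8B, align 2] → 8
@8: d [8B, align 2] → 16
@16: c [8B, align 2] → 24
@24: e [1B, align 1] → 25
@25: f [1B, align 1] → 26
@26: a [11B, align 1] → 37
@37: b [1B, align 1] → 38
@38: h [1B, align 1] → 39
+1 tail pad (align 2)
size 40, align 2
data bytes 39, size 40 → padding 1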